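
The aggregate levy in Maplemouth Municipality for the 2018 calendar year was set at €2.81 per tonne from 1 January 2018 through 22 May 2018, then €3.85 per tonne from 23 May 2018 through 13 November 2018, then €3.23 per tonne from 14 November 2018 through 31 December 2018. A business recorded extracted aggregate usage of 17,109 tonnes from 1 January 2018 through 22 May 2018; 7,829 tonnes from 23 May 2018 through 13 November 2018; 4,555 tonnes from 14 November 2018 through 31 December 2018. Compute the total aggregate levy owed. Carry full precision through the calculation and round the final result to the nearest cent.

1 January – 22 May 2018: 17,109 tonnes at €2.81/tonne → €48,076.29
23 May – 13 November 2018: 7,829 tonnes at €3.85/tonne → €30,141.65
14 November – 31 December 2018: 4,555 tonnes at €3.23/tonne → €14,712.65

€92,930.59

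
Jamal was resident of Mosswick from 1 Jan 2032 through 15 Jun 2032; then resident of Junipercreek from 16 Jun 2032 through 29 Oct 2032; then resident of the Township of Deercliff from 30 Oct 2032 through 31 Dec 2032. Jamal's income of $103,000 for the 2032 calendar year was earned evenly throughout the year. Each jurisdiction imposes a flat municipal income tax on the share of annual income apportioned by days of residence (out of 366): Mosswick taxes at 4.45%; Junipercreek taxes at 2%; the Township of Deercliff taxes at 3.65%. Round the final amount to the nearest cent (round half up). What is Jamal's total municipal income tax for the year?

Mosswick, 1 Jan – 15 Jun 2032: 167 days → $103,000 × 4.45% × 167/366 = $2,091.3784
Junipercreek, 16 Jun – 29 Oct 2032: 136 days → $103,000 × 2% × 136/366 = $765.4645
The Township of Deercliff, 30 Oct – 31 Dec 2032: 63 days → $103,000 × 3.65% × 63/366 = $647.1270
Total = $3,503.9699

$3,503.97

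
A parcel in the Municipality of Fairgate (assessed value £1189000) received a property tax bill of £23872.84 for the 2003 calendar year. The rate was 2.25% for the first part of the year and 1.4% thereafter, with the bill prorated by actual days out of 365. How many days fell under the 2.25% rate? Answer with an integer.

261 days

Let d = days at the first rate; then 365 − d days at the second rate.
£1189000 × [2.25%·d + 1.4%·(365−d)] / 365 = £23872.84
Solving gives d = 261, so the new rate took effect on September 19, 2003.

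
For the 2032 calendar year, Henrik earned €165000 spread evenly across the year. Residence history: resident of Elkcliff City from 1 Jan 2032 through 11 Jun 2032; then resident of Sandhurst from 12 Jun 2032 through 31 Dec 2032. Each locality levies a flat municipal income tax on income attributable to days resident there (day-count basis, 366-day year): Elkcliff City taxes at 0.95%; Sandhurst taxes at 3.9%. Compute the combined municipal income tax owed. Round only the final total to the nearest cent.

€4267.23

Elkcliff City, 1 Jan – 11 Jun 2032: 163 days → €165000 × 0.95% × 163/366 = €698.0943
Sandhurst, 12 Jun – 31 Dec 2032: 203 days → €165000 × 3.9% × 203/366 = €3569.1393
Total = €4267.2336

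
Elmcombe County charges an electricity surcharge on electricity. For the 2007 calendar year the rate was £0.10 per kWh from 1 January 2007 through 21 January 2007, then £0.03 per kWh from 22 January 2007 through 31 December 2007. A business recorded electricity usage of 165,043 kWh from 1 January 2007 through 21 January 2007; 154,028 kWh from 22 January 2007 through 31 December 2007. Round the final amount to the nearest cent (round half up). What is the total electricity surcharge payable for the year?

1 January – 21 January 2007: 165,043 kWh at £0.10/kWh → £16,504.30
22 January – 31 December 2007: 154,028 kWh at £0.03/kWh → £4,620.84

£21,125.14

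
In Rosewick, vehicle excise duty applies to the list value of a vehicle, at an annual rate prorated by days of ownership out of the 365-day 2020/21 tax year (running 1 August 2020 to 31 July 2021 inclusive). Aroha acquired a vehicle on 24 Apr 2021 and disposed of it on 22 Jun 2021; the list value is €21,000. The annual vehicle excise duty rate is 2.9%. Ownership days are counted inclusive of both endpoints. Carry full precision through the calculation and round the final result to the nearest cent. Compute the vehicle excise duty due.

€100.11

Days held (24 Apr – 22 Jun 2021): 60 out of 365
Tax = €21,000 × 2.9% × 60/365 = €100.1096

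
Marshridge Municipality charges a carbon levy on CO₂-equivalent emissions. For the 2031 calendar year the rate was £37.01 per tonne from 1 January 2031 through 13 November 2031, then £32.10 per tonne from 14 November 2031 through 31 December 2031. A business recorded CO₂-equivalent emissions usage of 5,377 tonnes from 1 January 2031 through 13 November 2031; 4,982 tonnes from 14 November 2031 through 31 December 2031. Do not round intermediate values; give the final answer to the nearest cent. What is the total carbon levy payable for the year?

1 January – 13 November 2031: 5,377 tonnes at £37.01/tonne → £199002.77
14 November – 31 December 2031: 4,982 tonnes at £32.10/tonne → £159922.20

£358924.97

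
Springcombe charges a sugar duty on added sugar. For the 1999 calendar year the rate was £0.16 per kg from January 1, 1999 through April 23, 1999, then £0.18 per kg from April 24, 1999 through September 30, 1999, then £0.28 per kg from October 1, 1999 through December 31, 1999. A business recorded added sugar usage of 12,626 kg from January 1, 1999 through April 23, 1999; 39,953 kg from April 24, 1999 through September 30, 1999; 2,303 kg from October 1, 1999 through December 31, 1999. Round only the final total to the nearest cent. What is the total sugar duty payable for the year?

£9,856.54

January 1 – April 23, 1999: 12,626 kg at £0.16/kg → £2,020.16
April 24 – September 30, 1999: 39,953 kg at £0.18/kg → £7,191.54
October 1 – December 31, 1999: 2,303 kg at £0.28/kg → £644.84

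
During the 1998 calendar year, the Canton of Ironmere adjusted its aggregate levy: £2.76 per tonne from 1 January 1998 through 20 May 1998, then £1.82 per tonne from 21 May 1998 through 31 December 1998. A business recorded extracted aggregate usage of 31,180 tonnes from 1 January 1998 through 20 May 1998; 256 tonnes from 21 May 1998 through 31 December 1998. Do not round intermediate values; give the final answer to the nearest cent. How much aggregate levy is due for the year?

£86522.72

1 January – 20 May 1998: 31,180 tonnes at £2.76/tonne → £86056.80
21 May – 31 December 1998: 256 tonnes at £1.82/tonne → £465.92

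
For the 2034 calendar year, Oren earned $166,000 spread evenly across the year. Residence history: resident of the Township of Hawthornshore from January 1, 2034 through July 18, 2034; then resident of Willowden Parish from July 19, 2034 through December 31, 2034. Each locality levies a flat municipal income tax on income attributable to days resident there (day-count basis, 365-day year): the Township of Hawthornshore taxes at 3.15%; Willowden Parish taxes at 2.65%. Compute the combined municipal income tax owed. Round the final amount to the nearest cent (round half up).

The Township of Hawthornshore, January 1 – July 18, 2034: 199 days → $166,000 × 3.15% × 199/365 = $2,850.8795
Willowden Parish, July 19 – December 31, 2034: 166 days → $166,000 × 2.65% × 166/365 = $2,000.6411
Total = $4,851.5205

$4,851.52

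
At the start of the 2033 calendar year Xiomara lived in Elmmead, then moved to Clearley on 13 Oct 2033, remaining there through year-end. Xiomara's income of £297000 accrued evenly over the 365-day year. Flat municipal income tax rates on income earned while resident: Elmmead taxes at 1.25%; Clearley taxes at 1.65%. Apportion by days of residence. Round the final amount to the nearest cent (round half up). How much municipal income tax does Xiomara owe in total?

£3972.88

Elmmead, 1 Jan – 12 Oct 2033: 285 days → £297000 × 1.25% × 285/365 = £2898.8014
Clearley, 13 Oct – 31 Dec 2033: 80 days → £297000 × 1.65% × 80/365 = £1074.0822
Total = £3972.8836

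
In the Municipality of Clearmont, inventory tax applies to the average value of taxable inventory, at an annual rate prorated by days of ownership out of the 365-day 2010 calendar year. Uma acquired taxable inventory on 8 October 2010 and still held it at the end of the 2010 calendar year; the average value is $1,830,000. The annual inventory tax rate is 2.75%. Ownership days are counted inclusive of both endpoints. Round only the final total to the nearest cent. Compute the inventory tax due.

Days held (8 October – 31 December 2010): 85 out of 365
Tax = $1,830,000 × 2.75% × 85/365 = $11,719.5205

$11,719.52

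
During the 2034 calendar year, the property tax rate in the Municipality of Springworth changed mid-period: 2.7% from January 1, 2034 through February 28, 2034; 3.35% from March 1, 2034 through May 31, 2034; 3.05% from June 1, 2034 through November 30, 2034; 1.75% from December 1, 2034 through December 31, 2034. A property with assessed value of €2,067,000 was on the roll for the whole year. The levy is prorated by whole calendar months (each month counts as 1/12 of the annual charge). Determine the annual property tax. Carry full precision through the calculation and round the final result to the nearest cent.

January 1 – February 28, 2034: 2 months at 2.7% → €2,067,000 × 2.7% × 2/12 = €9,301.5000
March 1 – May 31, 2034: 3 months at 3.35% → €2,067,000 × 3.35% × 3/12 = €17,311.1250
June 1 – November 30, 2034: 6 months at 3.05% → €2,067,000 × 3.05% × 6/12 = €31,521.7500
December 1 – December 31, 2034: 1 month at 1.75% → €2,067,000 × 1.75% × 1/12 = €3,014.3750
Total = €61,148.7500

€61,148.75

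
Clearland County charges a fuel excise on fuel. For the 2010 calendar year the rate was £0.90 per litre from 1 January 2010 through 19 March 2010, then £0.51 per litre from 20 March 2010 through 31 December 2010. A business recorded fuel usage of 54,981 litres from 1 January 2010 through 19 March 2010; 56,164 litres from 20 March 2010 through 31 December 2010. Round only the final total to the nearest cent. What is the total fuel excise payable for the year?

1 January – 19 March 2010: 54,981 litres at £0.90/litre → £49,482.90
20 March – 31 December 2010: 56,164 litres at £0.51/litre → £28,643.64

£78,126.54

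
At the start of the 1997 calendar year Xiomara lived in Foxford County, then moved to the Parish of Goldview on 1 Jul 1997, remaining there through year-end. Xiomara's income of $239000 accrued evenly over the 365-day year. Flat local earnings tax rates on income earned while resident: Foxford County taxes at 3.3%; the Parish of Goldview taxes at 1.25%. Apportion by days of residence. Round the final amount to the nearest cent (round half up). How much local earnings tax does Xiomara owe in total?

$5417.12

Foxford County, 1 Jan – 30 Jun 1997: 181 days → $239000 × 3.3% × 181/365 = $3911.0877
The Parish of Goldview, 1 Jul – 31 Dec 1997: 184 days → $239000 × 1.25% × 184/365 = $1506.0274
Total = $5417.1151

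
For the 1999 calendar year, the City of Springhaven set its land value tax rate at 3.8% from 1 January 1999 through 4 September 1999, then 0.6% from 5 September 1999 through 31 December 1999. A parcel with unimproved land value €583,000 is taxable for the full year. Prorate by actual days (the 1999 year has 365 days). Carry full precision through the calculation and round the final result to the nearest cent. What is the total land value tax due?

€16,122.75

1 January – 4 September 1999: 247 days at 3.8% → €583,000 × 3.8% × 247/365 = €14,991.8849
5 September – 31 December 1999: 118 days at 0.6% → €583,000 × 0.6% × 118/365 = €1,130.8603
Total = €16,122.7452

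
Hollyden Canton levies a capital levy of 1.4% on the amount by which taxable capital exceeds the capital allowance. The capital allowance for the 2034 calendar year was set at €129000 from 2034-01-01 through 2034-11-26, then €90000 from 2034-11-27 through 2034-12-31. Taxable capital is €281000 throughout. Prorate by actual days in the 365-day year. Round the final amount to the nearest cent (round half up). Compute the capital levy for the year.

€2180.36

2034-01-01 to 2034-11-26: 330 days, exemption €129000 → (€281000 − €129000) × 1.4% × 330/365 = €1923.9452
2034-11-27 to 2034-12-31: 35 days, exemption €90000 → (€281000 − €90000) × 1.4% × 35/365 = €256.4110
Total = €2180.3562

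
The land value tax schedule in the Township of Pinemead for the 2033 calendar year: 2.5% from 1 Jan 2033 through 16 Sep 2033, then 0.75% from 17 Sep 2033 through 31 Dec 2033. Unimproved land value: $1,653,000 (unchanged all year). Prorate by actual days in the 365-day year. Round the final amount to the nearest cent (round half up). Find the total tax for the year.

1 Jan – 16 Sep 2033: 259 days at 2.5% → $1,653,000 × 2.5% × 259/365 = $29,323.7671
17 Sep – 31 Dec 2033: 106 days at 0.75% → $1,653,000 × 0.75% × 106/365 = $3,600.3699
Total = $32,924.1370

$32,924.14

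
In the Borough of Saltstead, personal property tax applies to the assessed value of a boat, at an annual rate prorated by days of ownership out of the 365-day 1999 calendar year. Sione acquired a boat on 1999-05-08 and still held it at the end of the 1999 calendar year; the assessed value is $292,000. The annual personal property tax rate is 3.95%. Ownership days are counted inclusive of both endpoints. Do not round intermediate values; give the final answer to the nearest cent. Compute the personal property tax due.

$7,520.80

Days held (1999-05-08 to 1999-12-31): 238 out of 365
Tax = $292,000 × 3.95% × 238/365 = $7,520.8000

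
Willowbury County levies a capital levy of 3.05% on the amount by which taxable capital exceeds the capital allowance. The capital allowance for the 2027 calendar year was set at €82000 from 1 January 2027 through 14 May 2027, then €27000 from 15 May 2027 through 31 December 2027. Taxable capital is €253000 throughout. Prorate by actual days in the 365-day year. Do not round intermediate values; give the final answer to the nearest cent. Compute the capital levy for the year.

1 January – 14 May 2027: 134 days, exemption €82000 → (€253000 − €82000) × 3.05% × 134/365 = €1914.7315
15 May – 31 December 2027: 231 days, exemption €27000 → (€253000 − €27000) × 3.05% × 231/365 = €4362.4192
Total = €6277.1507

€6277.15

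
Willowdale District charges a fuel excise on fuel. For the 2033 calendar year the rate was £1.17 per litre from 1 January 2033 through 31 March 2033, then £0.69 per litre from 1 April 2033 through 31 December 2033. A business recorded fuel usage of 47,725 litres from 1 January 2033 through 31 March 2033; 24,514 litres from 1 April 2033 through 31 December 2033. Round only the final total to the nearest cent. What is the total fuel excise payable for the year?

£72,752.91

1 January – 31 March 2033: 47,725 litres at £1.17/litre → £55,838.25
1 April – 31 December 2033: 24,514 litres at £0.69/litre → £16,914.66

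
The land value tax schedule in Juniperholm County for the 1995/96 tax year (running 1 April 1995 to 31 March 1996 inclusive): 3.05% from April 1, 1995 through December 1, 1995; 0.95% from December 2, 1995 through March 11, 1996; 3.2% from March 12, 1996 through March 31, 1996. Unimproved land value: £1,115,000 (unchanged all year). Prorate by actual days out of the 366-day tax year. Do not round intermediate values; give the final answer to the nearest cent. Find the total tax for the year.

April 1 – December 1, 1995: 245 days at 3.05% → £1,115,000 × 3.05% × 245/366 = £22,764.5833
December 2, 1995 – March 11, 1996: 101 days at 0.95% → £1,115,000 × 0.95% × 101/366 = £2,923.0669
March 12 – March 31, 1996: 20 days at 3.2% → £1,115,000 × 3.2% × 20/366 = £1,949.7268
Total = £27,637.3770

£27,637.38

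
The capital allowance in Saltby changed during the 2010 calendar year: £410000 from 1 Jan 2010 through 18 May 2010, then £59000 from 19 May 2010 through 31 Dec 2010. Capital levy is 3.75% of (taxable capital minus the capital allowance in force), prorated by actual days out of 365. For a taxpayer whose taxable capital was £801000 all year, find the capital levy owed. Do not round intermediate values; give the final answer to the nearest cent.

£22848.49

1 Jan – 18 May 2010: 138 days, exemption £410000 → (£801000 − £410000) × 3.75% × 138/365 = £5543.6301
19 May – 31 Dec 2010: 227 days, exemption £59000 → (£801000 − £59000) × 3.75% × 227/365 = £17304.8630
Total = £22848.4932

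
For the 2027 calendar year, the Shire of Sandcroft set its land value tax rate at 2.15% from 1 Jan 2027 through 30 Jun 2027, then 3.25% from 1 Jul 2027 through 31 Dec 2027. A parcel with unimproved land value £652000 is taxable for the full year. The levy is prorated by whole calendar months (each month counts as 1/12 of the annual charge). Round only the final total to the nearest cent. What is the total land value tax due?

1 Jan – 30 Jun 2027: 6 months at 2.15% → £652000 × 2.15% × 6/12 = £7009.0000
1 Jul – 31 Dec 2027: 6 months at 3.25% → £652000 × 3.25% × 6/12 = £10595.0000
Total = £17604.0000

£17604.00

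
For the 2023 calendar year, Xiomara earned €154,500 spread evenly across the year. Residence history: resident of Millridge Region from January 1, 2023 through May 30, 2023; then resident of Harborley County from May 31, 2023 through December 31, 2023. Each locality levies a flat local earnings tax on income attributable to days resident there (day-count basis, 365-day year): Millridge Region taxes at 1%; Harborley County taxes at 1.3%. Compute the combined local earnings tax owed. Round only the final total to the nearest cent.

Millridge Region, January 1 – May 30, 2023: 150 days → €154,500 × 1% × 150/365 = €634.9315
Harborley County, May 31 – December 31, 2023: 215 days → €154,500 × 1.3% × 215/365 = €1,183.0890
Total = €1,818.0205

€1,818.02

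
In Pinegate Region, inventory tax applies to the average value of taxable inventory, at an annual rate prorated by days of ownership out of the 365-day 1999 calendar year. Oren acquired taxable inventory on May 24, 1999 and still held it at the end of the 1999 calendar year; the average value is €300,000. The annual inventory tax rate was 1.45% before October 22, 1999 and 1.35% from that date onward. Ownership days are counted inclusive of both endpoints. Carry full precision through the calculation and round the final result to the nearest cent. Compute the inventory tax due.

May 24 – October 21, 1999: 151 days at 1.45% → €300,000 × 1.45% × 151/365 = €1,799.5890
October 22 – December 31, 1999: 71 days at 1.35% → €300,000 × 1.35% × 71/365 = €787.8082
Total = €2,587.3973

€2,587.40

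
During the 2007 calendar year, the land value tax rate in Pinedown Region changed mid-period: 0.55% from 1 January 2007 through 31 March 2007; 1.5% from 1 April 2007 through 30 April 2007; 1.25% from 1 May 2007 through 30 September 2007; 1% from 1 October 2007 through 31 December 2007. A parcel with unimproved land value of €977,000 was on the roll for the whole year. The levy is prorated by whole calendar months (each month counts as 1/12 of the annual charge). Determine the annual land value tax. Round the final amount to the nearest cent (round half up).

€10,095.67

1 January – 31 March 2007: 3 months at 0.55% → €977,000 × 0.55% × 3/12 = €1,343.3750
1 April – 30 April 2007: 1 month at 1.5% → €977,000 × 1.5% × 1/12 = €1,221.2500
1 May – 30 September 2007: 5 months at 1.25% → €977,000 × 1.25% × 5/12 = €5,088.5417
1 October – 31 December 2007: 3 months at 1% → €977,000 × 1% × 3/12 = €2,442.5000
Total = €10,095.6667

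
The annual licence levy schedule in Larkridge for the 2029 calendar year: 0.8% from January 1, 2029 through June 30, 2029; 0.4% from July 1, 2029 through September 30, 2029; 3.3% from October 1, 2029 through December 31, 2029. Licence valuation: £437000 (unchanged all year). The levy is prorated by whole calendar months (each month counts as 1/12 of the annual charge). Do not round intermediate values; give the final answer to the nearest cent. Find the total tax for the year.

£5790.25

January 1 – June 30, 2029: 6 months at 0.8% → £437000 × 0.8% × 6/12 = £1748.0000
July 1 – September 30, 2029: 3 months at 0.4% → £437000 × 0.4% × 3/12 = £437.0000
October 1 – December 31, 2029: 3 months at 3.3% → £437000 × 3.3% × 3/12 = £3605.2500
Total = £5790.2500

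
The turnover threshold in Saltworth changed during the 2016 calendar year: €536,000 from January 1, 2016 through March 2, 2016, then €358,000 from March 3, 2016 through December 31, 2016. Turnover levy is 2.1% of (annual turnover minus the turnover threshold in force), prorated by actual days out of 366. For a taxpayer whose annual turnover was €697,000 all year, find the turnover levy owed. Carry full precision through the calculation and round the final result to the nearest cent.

€6,485.79

January 1 – March 2, 2016: 62 days, exemption €536,000 → (€697,000 − €536,000) × 2.1% × 62/366 = €572.7377
March 3 – December 31, 2016: 304 days, exemption €358,000 → (€697,000 − €358,000) × 2.1% × 304/366 = €5,913.0492
Total = €6,485.7869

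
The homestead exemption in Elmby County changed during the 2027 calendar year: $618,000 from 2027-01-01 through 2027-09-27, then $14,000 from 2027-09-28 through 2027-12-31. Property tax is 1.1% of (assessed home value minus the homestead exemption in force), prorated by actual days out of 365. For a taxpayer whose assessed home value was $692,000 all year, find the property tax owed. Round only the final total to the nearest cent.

2027-01-01 to 2027-09-27: 270 days, exemption $618,000 → ($692,000 − $618,000) × 1.1% × 270/365 = $602.1370
2027-09-28 to 2027-12-31: 95 days, exemption $14,000 → ($692,000 − $14,000) × 1.1% × 95/365 = $1,941.1233
Total = $2,543.2603

$2,543.26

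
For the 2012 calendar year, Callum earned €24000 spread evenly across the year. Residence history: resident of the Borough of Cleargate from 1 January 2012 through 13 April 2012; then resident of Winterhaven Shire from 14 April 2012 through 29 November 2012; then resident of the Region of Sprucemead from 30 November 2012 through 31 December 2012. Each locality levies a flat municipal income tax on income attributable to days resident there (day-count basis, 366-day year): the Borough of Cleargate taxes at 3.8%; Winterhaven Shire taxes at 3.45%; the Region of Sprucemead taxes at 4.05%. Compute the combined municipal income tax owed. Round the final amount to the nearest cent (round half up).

€864.46

The Borough of Cleargate, 1 January – 13 April 2012: 104 days → €24000 × 3.8% × 104/366 = €259.1475
Winterhaven Shire, 14 April – 29 November 2012: 230 days → €24000 × 3.45% × 230/366 = €520.3279
The Region of Sprucemead, 30 November – 31 December 2012: 32 days → €24000 × 4.05% × 32/366 = €84.9836
Total = €864.4590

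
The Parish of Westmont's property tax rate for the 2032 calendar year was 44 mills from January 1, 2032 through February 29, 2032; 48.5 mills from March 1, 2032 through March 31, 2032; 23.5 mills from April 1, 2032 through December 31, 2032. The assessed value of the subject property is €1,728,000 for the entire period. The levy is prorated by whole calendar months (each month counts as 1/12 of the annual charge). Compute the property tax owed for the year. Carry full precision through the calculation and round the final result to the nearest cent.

January 1 – February 29, 2032: 2 months at 44 mills → €1,728,000 × 4.4% × 2/12 = €12,672.0000
March 1 – March 31, 2032: 1 month at 48.5 mills → €1,728,000 × 4.85% × 1/12 = €6,984.0000
April 1 – December 31, 2032: 9 months at 23.5 mills → €1,728,000 × 2.35% × 9/12 = €30,456.0000
Total = €50,112.0000

€50,112.00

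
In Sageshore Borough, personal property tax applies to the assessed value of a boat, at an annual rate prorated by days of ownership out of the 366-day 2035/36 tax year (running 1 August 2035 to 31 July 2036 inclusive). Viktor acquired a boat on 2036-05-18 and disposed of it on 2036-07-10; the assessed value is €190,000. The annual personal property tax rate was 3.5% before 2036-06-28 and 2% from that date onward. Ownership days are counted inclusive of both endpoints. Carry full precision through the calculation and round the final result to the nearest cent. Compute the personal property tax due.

€879.92

2036-05-18 to 2036-06-27: 41 days at 3.5% → €190,000 × 3.5% × 41/366 = €744.9454
2036-06-28 to 2036-07-10: 13 days at 2% → €190,000 × 2% × 13/366 = €134.9727
Total = €879.9180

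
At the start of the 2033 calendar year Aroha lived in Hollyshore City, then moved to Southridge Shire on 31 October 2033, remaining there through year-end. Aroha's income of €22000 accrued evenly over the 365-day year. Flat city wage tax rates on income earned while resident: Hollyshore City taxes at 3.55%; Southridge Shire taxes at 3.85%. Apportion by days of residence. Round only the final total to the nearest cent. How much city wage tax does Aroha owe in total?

Hollyshore City, 1 January – 30 October 2033: 303 days → €22000 × 3.55% × 303/365 = €648.3370
Southridge Shire, 31 October – 31 December 2033: 62 days → €22000 × 3.85% × 62/365 = €143.8740
Total = €792.2110

€792.21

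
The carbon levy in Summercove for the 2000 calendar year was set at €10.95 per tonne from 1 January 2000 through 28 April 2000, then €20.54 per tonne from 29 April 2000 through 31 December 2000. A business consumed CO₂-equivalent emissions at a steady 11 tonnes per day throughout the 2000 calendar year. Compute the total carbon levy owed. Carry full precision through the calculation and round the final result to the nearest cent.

€70140.73

1 January – 28 April 2000: 119 days × 11 tonnes/day = 1,309 tonnes at €10.95/tonne → €14333.55
29 April – 31 December 2000: 247 days × 11 tonnes/day = 2,717 tonnes at €20.54/tonne → €55807.18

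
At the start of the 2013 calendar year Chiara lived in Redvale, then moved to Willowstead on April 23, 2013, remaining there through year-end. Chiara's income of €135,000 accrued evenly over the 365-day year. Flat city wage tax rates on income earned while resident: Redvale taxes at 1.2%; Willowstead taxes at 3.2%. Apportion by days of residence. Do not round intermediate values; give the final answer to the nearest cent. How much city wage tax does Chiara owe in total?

Redvale, January 1 – April 22, 2013: 112 days → €135,000 × 1.2% × 112/365 = €497.0959
Willowstead, April 23 – December 31, 2013: 253 days → €135,000 × 3.2% × 253/365 = €2,994.4110
Total = €3,491.5068

€3,491.51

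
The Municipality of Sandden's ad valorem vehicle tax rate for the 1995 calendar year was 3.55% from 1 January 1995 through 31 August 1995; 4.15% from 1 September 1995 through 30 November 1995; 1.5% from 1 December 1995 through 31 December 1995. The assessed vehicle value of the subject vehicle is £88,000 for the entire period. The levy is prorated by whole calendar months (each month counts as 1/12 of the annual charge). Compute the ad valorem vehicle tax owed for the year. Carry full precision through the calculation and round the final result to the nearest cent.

£3,105.67

1 January – 31 August 1995: 8 months at 3.55% → £88,000 × 3.55% × 8/12 = £2,082.6667
1 September – 30 November 1995: 3 months at 4.15% → £88,000 × 4.15% × 3/12 = £913.0000
1 December – 31 December 1995: 1 month at 1.5% → £88,000 × 1.5% × 1/12 = £110.0000
Total = £3,105.6667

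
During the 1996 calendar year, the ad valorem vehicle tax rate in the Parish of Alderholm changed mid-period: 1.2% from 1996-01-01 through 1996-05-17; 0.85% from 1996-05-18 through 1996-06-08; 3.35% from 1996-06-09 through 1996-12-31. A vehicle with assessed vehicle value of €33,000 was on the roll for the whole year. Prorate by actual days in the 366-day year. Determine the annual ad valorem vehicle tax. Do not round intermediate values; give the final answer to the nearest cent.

€788.39

1996-01-01 to 1996-05-17: 138 days at 1.2% → €33,000 × 1.2% × 138/366 = €149.3115
1996-05-18 to 1996-06-08: 22 days at 0.85% → €33,000 × 0.85% × 22/366 = €16.8607
1996-06-09 to 1996-12-31: 206 days at 3.35% → €33,000 × 3.35% × 206/366 = €622.2213
Total = €788.3934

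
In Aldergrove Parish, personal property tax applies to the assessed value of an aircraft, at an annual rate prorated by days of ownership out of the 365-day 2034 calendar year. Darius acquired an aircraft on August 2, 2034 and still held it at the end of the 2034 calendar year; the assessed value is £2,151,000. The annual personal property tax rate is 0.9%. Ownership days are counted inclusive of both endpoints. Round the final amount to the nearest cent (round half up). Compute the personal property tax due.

£8,061.83

Days held (August 2 – December 31, 2034): 152 out of 365
Tax = £2,151,000 × 0.9% × 152/365 = £8,061.8301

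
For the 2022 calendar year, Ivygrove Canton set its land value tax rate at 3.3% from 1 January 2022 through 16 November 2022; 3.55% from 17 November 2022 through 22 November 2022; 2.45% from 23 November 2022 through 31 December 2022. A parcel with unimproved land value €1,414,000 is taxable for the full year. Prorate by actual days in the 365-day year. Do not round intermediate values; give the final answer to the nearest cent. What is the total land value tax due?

€45,435.89

1 January – 16 November 2022: 320 days at 3.3% → €1,414,000 × 3.3% × 320/365 = €40,909.1507
17 November – 22 November 2022: 6 days at 3.55% → €1,414,000 × 3.55% × 6/365 = €825.1562
23 November – 31 December 2022: 39 days at 2.45% → €1,414,000 × 2.45% × 39/365 = €3,701.5808
Total = €45,435.8877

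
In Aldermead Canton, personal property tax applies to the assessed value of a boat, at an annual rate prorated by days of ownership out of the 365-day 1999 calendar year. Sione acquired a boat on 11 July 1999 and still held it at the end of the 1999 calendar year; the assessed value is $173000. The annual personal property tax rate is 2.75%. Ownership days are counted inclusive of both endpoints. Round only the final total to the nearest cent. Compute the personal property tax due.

$2267.96

Days held (11 July – 31 December 1999): 174 out of 365
Tax = $173000 × 2.75% × 174/365 = $2267.9589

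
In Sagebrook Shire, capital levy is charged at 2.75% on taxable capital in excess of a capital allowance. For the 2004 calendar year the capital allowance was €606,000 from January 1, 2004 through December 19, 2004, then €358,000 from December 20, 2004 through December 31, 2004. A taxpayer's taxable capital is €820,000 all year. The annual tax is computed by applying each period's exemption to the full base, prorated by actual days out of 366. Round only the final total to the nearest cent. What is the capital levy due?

€6,108.61

January 1 – December 19, 2004: 354 days, exemption €606,000 → (€820,000 − €606,000) × 2.75% × 354/366 = €5,692.0492
December 20 – December 31, 2004: 12 days, exemption €358,000 → (€820,000 − €358,000) × 2.75% × 12/366 = €416.5574
Total = €6,108.6066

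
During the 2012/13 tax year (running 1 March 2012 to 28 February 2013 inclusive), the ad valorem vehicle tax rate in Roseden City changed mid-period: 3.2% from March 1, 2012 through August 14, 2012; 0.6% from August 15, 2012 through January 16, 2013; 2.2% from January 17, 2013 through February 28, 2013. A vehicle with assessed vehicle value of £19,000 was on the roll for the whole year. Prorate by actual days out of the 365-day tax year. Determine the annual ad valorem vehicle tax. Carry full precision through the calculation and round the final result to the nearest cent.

March 1 – August 14, 2012: 167 days at 3.2% → £19,000 × 3.2% × 167/365 = £278.1808
August 15, 2012 – January 16, 2013: 155 days at 0.6% → £19,000 × 0.6% × 155/365 = £48.4110
January 17 – February 28, 2013: 43 days at 2.2% → £19,000 × 2.2% × 43/365 = £49.2438
Total = £375.8356

£375.84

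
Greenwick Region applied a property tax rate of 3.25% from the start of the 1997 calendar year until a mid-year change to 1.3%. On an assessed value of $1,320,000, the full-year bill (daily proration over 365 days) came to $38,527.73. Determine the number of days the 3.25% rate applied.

Let d = days at the first rate; then 365 − d days at the second rate.
$1,320,000 × [3.25%·d + 1.3%·(365−d)] / 365 = $38,527.73
Solving gives d = 303, so the new rate took effect on 31 October 1997.

303 days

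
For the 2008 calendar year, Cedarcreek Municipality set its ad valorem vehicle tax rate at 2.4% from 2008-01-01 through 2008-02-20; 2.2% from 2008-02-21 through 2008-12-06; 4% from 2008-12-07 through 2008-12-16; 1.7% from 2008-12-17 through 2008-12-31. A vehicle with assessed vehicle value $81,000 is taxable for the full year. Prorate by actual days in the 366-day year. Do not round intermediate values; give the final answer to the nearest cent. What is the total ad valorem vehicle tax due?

2008-01-01 to 2008-02-20: 51 days at 2.4% → $81,000 × 2.4% × 51/366 = $270.8852
2008-02-21 to 2008-12-06: 290 days at 2.2% → $81,000 × 2.2% × 290/366 = $1,411.9672
2008-12-07 to 2008-12-16: 10 days at 4% → $81,000 × 4% × 10/366 = $88.5246
2008-12-17 to 2008-12-31: 15 days at 1.7% → $81,000 × 1.7% × 15/366 = $56.4344
Total = $1,827.8115

$1,827.81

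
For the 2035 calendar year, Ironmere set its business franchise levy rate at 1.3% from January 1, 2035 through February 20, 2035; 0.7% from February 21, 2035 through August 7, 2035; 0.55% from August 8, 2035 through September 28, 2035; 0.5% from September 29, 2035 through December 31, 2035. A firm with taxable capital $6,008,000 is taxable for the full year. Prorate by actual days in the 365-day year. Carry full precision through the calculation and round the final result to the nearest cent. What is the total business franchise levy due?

$42,714.41

January 1 – February 20, 2035: 51 days at 1.3% → $6,008,000 × 1.3% × 51/365 = $10,913.1616
February 21 – August 7, 2035: 168 days at 0.7% → $6,008,000 × 0.7% × 168/365 = $19,357.2822
August 8 – September 28, 2035: 52 days at 0.55% → $6,008,000 × 0.55% × 52/365 = $4,707.6384
September 29 – December 31, 2035: 94 days at 0.5% → $6,008,000 × 0.5% × 94/365 = $7,736.3288
Total = $42,714.4110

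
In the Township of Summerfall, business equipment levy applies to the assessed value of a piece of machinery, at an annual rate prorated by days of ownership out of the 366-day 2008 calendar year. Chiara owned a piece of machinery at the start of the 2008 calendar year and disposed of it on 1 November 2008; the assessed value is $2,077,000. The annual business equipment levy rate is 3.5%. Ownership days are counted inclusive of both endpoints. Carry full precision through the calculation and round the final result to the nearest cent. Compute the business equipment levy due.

Days held (1 January – 1 November 2008): 306 out of 366
Tax = $2,077,000 × 3.5% × 306/366 = $60,777.7869

$60,777.79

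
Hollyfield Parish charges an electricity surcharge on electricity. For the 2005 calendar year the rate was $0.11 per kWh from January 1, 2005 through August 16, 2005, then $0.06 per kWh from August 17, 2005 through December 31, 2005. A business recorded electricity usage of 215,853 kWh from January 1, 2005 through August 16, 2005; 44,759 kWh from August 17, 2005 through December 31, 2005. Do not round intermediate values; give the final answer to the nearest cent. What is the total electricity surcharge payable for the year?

January 1 – August 16, 2005: 215,853 kWh at $0.11/kWh → $23,743.83
August 17 – December 31, 2005: 44,759 kWh at $0.06/kWh → $2,685.54

$26,429.37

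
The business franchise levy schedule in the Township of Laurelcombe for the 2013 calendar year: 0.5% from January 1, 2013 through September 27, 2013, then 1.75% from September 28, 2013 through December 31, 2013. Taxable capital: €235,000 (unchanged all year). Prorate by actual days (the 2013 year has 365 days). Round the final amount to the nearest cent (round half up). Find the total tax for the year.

January 1 – September 27, 2013: 270 days at 0.5% → €235,000 × 0.5% × 270/365 = €869.1781
September 28 – December 31, 2013: 95 days at 1.75% → €235,000 × 1.75% × 95/365 = €1,070.3767
Total = €1,939.5548

€1,939.55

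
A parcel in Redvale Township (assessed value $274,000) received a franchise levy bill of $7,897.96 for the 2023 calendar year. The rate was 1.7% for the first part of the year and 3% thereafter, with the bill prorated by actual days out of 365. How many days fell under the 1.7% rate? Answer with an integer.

33 days

Let d = days at the first rate; then 365 − d days at the second rate.
$274,000 × [1.7%·d + 3%·(365−d)] / 365 = $7,897.96
Solving gives d = 33, so the new rate took effect on February 3, 2023.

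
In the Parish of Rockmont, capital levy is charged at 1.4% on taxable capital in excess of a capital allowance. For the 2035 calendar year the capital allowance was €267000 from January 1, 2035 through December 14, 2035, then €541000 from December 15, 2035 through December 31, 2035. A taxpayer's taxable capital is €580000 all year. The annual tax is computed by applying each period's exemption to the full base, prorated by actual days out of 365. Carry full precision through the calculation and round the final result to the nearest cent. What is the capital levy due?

€4203.34

January 1 – December 14, 2035: 348 days, exemption €267000 → (€580000 − €267000) × 1.4% × 348/365 = €4177.9068
December 15 – December 31, 2035: 17 days, exemption €541000 → (€580000 − €541000) × 1.4% × 17/365 = €25.4301
Total = €4203.3370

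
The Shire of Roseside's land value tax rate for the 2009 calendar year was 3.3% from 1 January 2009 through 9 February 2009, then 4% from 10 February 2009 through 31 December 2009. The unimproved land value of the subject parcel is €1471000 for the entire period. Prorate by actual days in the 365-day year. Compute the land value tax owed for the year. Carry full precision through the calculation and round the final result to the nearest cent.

1 January – 9 February 2009: 40 days at 3.3% → €1471000 × 3.3% × 40/365 = €5319.7808
10 February – 31 December 2009: 325 days at 4% → €1471000 × 4% × 325/365 = €52391.7808
Total = €57711.5616

€57711.56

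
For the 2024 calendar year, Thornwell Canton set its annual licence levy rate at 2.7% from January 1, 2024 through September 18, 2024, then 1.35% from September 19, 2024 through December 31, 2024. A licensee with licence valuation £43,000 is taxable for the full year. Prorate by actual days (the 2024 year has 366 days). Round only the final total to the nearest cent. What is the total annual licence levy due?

£996.05

January 1 – September 18, 2024: 262 days at 2.7% → £43,000 × 2.7% × 262/366 = £831.0984
September 19 – December 31, 2024: 104 days at 1.35% → £43,000 × 1.35% × 104/366 = £164.9508
Total = £996.0492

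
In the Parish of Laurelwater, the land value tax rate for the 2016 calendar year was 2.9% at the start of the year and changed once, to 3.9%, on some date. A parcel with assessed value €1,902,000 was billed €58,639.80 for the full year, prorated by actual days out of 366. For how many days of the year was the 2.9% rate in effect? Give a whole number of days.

299 days

Let d = days at the first rate; then 366 − d days at the second rate.
€1,902,000 × [2.9%·d + 3.9%·(366−d)] / 366 = €58,639.80
Solving gives d = 299, so the new rate took effect on 26 October 2016.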